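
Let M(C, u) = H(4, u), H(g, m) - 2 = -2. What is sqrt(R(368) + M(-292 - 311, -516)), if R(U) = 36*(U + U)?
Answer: 24*sqrt(46) ≈ 162.78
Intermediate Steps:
H(g, m) = 0 (H(g, m) = 2 - 2 = 0)
M(C, u) = 0
R(U) = 72*U (R(U) = 36*(2*U) = 72*U)
sqrt(R(368) + M(-292 - 311, -516)) = sqrt(72*368 + 0) = sqrt(26496 + 0) = sqrt(26496) = 24*sqrt(46)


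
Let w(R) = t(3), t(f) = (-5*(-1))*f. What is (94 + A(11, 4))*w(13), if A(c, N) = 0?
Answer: 1410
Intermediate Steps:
t(f) = 5*f
w(R) = 15 (w(R) = 5*3 = 15)
(94 + A(11, 4))*w(13) = (94 + 0)*15 = 94*15 = 1410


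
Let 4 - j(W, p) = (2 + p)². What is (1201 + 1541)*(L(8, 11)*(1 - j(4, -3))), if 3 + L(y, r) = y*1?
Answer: -27420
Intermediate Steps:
j(W, p) = 4 - (2 + p)²
L(y, r) = -3 + y (L(y, r) = -3 + y*1 = -3 + y)
(1201 + 1541)*(L(8, 11)*(1 - j(4, -3))) = (1201 + 1541)*((-3 + 8)*(1 - (4 - (2 - 3)²))) = 2742*(5*(1 - (4 - 1*(-1)²))) = 2742*(5*(1 - (4 - 1*1))) = 2742*(5*(1 - (4 - 1))) = 2742*(5*(1 - 1*3)) = 2742*(5*(1 - 3)) = 2742*(5*(-2)) = 2742*(-10) = -27420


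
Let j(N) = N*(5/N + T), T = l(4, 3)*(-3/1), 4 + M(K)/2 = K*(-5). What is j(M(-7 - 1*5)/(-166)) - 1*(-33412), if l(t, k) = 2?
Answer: 2773947/83 ≈ 33421.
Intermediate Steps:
M(K) = -8 - 10*K (M(K) = -8 + 2*(K*(-5)) = -8 + 2*(-5*K) = -8 - 10*K)
T = -6 (T = 2*(-3/1) = 2*(-3*1) = 2*(-3) = -6)
j(N) = N*(-6 + 5/N) (j(N) = N*(5/N - 6) = N*(-6 + 5/N))
j(M(-7 - 1*5)/(-166)) - 1*(-33412) = (5 - 6*(-8 - 10*(-7 - 1*5))/(-166)) - 1*(-33412) = (5 - 6*(-8 - 10*(-7 - 5))*(-1)/166) + 33412 = (5 - 6*(-8 - 10*(-12))*(-1)/166) + 33412 = (5 - 6*(-8 + 120)*(-1)/166) + 33412 = (5 - 672*(-1)/166) + 33412 = (5 - 6*(-56/83)) + 33412 = (5 + 336/83) + 33412 = 751/83 + 33412 = 2773947/83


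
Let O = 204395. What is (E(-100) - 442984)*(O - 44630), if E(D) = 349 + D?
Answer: -70733557275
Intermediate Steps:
(E(-100) - 442984)*(O - 44630) = ((349 - 100) - 442984)*(204395 - 44630) = (249 - 442984)*159765 = -442735*159765 = -70733557275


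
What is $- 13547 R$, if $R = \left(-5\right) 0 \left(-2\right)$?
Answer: $0$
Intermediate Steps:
$R = 0$ ($R = 0 \left(-2\right) = 0$)
$- 13547 R = \left(-13547\right) 0 = 0$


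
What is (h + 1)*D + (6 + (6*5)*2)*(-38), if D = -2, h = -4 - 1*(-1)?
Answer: -2504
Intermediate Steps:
h = -3 (h = -4 + 1 = -3)
(h + 1)*D + (6 + (6*5)*2)*(-38) = (-3 + 1)*(-2) + (6 + (6*5)*2)*(-38) = -2*(-2) + (6 + 30*2)*(-38) = 4 + (6 + 60)*(-38) = 4 + 66*(-38) = 4 - 2508 = -2504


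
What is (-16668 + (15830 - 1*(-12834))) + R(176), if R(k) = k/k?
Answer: 11997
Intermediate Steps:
R(k) = 1
(-16668 + (15830 - 1*(-12834))) + R(176) = (-16668 + (15830 - 1*(-12834))) + 1 = (-16668 + (15830 + 12834)) + 1 = (-16668 + 28664) + 1 = 11996 + 1 = 11997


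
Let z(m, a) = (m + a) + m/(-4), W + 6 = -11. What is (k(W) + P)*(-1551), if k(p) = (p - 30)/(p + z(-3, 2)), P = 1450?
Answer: -51823046/23 ≈ -2.2532e+6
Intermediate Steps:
W = -17 (W = -6 - 11 = -17)
z(m, a) = a + 3*m/4 (z(m, a) = (a + m) + m*(-1/4) = (a + m) - m/4 = a + 3*m/4)
k(p) = (-30 + p)/(-1/4 + p) (k(p) = (p - 30)/(p + (2 + (3/4)*(-3))) = (-30 + p)/(p + (2 - 9/4)) = (-30 + p)/(p - 1/4) = (-30 + p)/(-1/4 + p))
(k(W) + P)*(-1551) = (4*(-30 - 17)/(-1 + 4*(-17)) + 1450)*(-1551) = (4*(-47)/(-1 - 68) + 1450)*(-1551) = (4*(-47)/(-69) + 1450)*(-1551) = (4*(-1/69)*(-47) + 1450)*(-1551) = (188/69 + 1450)*(-1551) = (100238/69)*(-1551) = -51823046/23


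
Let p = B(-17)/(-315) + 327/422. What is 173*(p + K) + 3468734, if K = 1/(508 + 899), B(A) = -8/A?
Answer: 525211821607729/151407270 ≈ 3.4689e+6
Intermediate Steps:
K = 1/1407 ≈ 0.00071073
p = 1747709/2259810 (p = -8/(-17)/(-315) + 327/422 = -8*(-1/17)*(-1/315) + 327*(1/422) = (8/17)*(-1/315) + 327/422 = -8/5355 + 327/422 = 1747709/2259810 ≈ 0.77339)
173*(p + K) + 3468734 = 173*(1747709/2259810 + 1/1407) + 3468734 = 173*(117204113/151407270) + 3468734 = 20276311549/151407270 + 3468734 = 525211821607729/151407270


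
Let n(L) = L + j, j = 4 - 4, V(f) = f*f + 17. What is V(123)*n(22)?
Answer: 333212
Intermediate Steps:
V(f) = 17 + f**2 (V(f) = f**2 + 17 = 17 + f**2)
j = 0
n(L) = L (n(L) = L + 0 = L)
V(123)*n(22) = (17 + 123**2)*22 = (17 + 15129)*22 = 15146*22 = 333212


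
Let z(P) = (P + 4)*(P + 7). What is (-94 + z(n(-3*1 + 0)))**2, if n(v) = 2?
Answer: 1600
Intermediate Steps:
z(P) = (4 + P)*(7 + P)
(-94 + z(n(-3*1 + 0)))**2 = (-94 + (28 + 2**2 + 11*2))**2 = (-94 + (28 + 4 + 22))**2 = (-94 + 54)**2 = (-40)**2 = 1600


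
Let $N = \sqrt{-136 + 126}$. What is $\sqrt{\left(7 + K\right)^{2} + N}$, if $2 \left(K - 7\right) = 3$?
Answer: $\frac{\sqrt{961 + 4 i \sqrt{10}}}{2} \approx 15.5 + 0.10201 i$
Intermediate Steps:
$K = \frac{17}{2}$ ($K = 7 + \frac{1}{2} \cdot 3 = 7 + \frac{3}{2} = \frac{17}{2} \approx 8.5$)
$N = i \sqrt{10}$ ($N = \sqrt{-10} = i \sqrt{10} \approx 3.1623 i$)
$\sqrt{\left(7 + K\right)^{2} + N} = \sqrt{\left(7 + \frac{17}{2}\right)^{2} + i \sqrt{10}} = \sqrt{\left(\frac{31}{2}\right)^{2} + i \sqrt{10}} = \sqrt{\frac{961}{4} + i \sqrt{10}}$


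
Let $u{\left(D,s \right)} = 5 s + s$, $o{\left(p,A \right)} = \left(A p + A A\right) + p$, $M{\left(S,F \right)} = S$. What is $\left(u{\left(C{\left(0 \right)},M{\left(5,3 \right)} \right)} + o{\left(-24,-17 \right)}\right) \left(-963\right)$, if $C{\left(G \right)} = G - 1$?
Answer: $-676989$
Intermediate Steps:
$o{\left(p,A \right)} = p + A^{2} + A p$ ($o{\left(p,A \right)} = \left(A p + A^{2}\right) + p = \left(A^{2} + A p\right) + p = p + A^{2} + A p$)
$C{\left(G \right)} = -1 + G$
$u{\left(D,s \right)} = 6 s$
$\left(u{\left(C{\left(0 \right)},M{\left(5,3 \right)} \right)} + o{\left(-24,-17 \right)}\right) \left(-963\right) = \left(6 \cdot 5 - \left(-384 - 289\right)\right) \left(-963\right) = \left(30 + \left(-24 + 289 + 408\right)\right) \left(-963\right) = \left(30 + 673\right) \left(-963\right) = 703 \left(-963\right) = -676989$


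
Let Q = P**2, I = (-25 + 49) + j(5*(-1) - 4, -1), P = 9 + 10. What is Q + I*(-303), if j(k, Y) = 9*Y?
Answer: -4184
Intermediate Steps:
P = 19
I = 15 (I = (-25 + 49) + 9*(-1) = 24 - 9 = 15)
Q = 361 (Q = 19**2 = 361)
Q + I*(-303) = 361 + 15*(-303) = 361 - 4545 = -4184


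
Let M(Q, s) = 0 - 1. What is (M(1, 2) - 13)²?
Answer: 196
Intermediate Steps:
M(Q, s) = -1
(M(1, 2) - 13)² = (-1 - 13)² = (-14)² = 196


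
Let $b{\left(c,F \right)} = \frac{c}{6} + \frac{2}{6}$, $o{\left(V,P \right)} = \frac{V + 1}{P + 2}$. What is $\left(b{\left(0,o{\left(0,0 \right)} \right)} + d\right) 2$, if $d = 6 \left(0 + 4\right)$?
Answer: $\frac{146}{3} \approx 48.667$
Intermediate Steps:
$o{\left(V,P \right)} = \frac{1 + V}{2 + P}$
$d = 24$ ($d = 6 \cdot 4 = 24$)
$b{\left(c,F \right)} = \frac{1}{3} + \frac{c}{6}$ ($b{\left(c,F \right)} = c \frac{1}{6} + 2 \cdot \frac{1}{6} = \frac{c}{6} + \frac{1}{3} = \frac{1}{3} + \frac{c}{6}$)
$\left(b{\left(0,o{\left(0,0 \right)} \right)} + d\right) 2 = \left(\left(\frac{1}{3} + \frac{1}{6} \cdot 0\right) + 24\right) 2 = \left(\left(\frac{1}{3} + 0\right) + 24\right) 2 = \left(\frac{1}{3} + 24\right) 2 = \frac{73}{3} \cdot 2 = \frac{146}{3}$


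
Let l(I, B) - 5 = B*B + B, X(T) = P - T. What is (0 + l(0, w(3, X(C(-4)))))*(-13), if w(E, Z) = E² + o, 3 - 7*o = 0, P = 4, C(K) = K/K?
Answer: -65819/49 ≈ -1343.2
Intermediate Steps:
C(K) = 1
o = 3/7 (o = 3/7 - ⅐*0 = 3/7 + 0 = 3/7 ≈ 0.42857)
X(T) = 4 - T
w(E, Z) = 3/7 + E² (w(E, Z) = E² + 3/7 = 3/7 + E²)
l(I, B) = 5 + B + B² (l(I, B) = 5 + (B*B + B) = 5 + (B² + B) = 5 + (B + B²) = 5 + B + B²)
(0 + l(0, w(3, X(C(-4)))))*(-13) = (0 + (5 + (3/7 + 3²) + (3/7 + 3²)²))*(-13) = (0 + (5 + (3/7 + 9) + (3/7 + 9)²))*(-13) = (0 + (5 + 66/7 + (66/7)²))*(-13) = (0 + (5 + 66/7 + 4356/49))*(-13) = (0 + 5063/49)*(-13) = (5063/49)*(-13) = -65819/49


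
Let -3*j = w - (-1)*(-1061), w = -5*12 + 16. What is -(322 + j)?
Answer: -2071/3 ≈ -690.33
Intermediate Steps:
w = -44 (w = -60 + 16 = -44)
j = 1105/3 (j = -(-44 - (-1)*(-1061))/3 = -(-44 - 1*1061)/3 = -(-44 - 1061)/3 = -1/3*(-1105) = 1105/3 ≈ 368.33)
-(322 + j) = -(322 + 1105/3) = -1*2071/3 = -2071/3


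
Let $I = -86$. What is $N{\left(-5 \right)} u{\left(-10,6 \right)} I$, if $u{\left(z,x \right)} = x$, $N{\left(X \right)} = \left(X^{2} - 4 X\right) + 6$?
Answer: $-26316$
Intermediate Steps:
$N{\left(X \right)} = 6 + X^{2} - 4 X$
$N{\left(-5 \right)} u{\left(-10,6 \right)} I = \left(6 + \left(-5\right)^{2} - -20\right) 6 \left(-86\right) = \left(6 + 25 + 20\right) 6 \left(-86\right) = 51 \cdot 6 \left(-86\right) = 306 \left(-86\right) = -26316$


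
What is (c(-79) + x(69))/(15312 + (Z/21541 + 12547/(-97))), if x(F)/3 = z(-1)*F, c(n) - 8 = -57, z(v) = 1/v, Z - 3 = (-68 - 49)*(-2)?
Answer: -267453056/15861909943 ≈ -0.016861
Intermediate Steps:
Z = 237 (Z = 3 + (-68 - 49)*(-2) = 3 - 117*(-2) = 3 + 234 = 237)
c(n) = -49 (c(n) = 8 - 57 = -49)
x(F) = -3*F (x(F) = 3*(F/(-1)) = 3*(-F) = -3*F)
(c(-79) + x(69))/(15312 + (Z/21541 + 12547/(-97))) = (-49 - 3*69)/(15312 + (237/21541 + 12547/(-97))) = (-49 - 207)/(15312 + (237*(1/21541) + 12547*(-1/97))) = -256/(15312 + (237/21541 - 12547/97)) = -256/(15312 - 270251938/2089477) = -256/31723819886/2089477 = -256*2089477/31723819886 = -267453056/15861909943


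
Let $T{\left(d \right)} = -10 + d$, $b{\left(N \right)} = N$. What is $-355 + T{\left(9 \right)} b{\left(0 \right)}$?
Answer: $-355$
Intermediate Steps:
$-355 + T{\left(9 \right)} b{\left(0 \right)} = -355 + \left(-10 + 9\right) 0 = -355 - 0 = -355 + 0 = -355$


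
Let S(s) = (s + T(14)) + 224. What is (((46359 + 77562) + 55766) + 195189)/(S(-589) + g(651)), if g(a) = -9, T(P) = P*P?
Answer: -187438/89 ≈ -2106.0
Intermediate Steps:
T(P) = P²
S(s) = 420 + s (S(s) = (s + 14²) + 224 = (s + 196) + 224 = (196 + s) + 224 = 420 + s)
(((46359 + 77562) + 55766) + 195189)/(S(-589) + g(651)) = (((46359 + 77562) + 55766) + 195189)/((420 - 589) - 9) = ((123921 + 55766) + 195189)/(-169 - 9) = (179687 + 195189)/(-178) = 374876*(-1/178) = -187438/89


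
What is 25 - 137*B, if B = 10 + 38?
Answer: -6551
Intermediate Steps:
B = 48
25 - 137*B = 25 - 137*48 = 25 - 6576 = -6551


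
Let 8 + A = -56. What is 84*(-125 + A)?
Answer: -15876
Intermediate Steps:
A = -64 (A = -8 - 56 = -64)
84*(-125 + A) = 84*(-125 - 64) = 84*(-189) = -15876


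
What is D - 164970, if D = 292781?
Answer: 127811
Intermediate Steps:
D - 164970 = 292781 - 164970 = 127811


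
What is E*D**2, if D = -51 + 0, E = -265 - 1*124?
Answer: -1011789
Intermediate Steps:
E = -389 (E = -265 - 124 = -389)
D = -51
E*D**2 = -389*(-51)**2 = -389*2601 = -1011789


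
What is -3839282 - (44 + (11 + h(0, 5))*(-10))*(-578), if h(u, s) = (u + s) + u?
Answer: -3906330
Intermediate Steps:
h(u, s) = s + 2*u (h(u, s) = (s + u) + u = s + 2*u)
-3839282 - (44 + (11 + h(0, 5))*(-10))*(-578) = -3839282 - (44 + (11 + (5 + 2*0))*(-10))*(-578) = -3839282 - (44 + (11 + (5 + 0))*(-10))*(-578) = -3839282 - (44 + (11 + 5)*(-10))*(-578) = -3839282 - (44 + 16*(-10))*(-578) = -3839282 - (44 - 160)*(-578) = -3839282 - (-116)*(-578) = -3839282 - 1*67048 = -3839282 - 67048 = -3906330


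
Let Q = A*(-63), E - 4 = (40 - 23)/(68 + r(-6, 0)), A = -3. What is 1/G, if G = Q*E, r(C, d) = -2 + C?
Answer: 20/16191 ≈ 0.0012353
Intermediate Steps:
E = 257/60 (E = 4 + (40 - 23)/(68 + (-2 - 6)) = 4 + 17/(68 - 8) = 4 + 17/60 = 257/60 ≈ 4.2833)
Q = 189 (Q = -3*(-63) = 189)
G = 16191/20 (G = 189*(257/60) = 16191/20 ≈ 809.55)
1/G = 1/(16191/20) = 20/16191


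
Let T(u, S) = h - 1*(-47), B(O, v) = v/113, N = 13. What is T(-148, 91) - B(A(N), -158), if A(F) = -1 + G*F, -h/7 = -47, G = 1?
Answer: 42646/113 ≈ 377.40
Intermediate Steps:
h = 329 (h = -7*(-47) = 329)
A(F) = -1 + F (A(F) = -1 + 1*F = -1 + F)
B(O, v) = v/113 (B(O, v) = v*(1/113) = v/113)
T(u, S) = 376 (T(u, S) = 329 - 1*(-47) = 329 + 47 = 376)
T(-148, 91) - B(A(N), -158) = 376 - (-158)/113 = 376 - 1*(-158/113) = 376 + 158/113 = 42646/113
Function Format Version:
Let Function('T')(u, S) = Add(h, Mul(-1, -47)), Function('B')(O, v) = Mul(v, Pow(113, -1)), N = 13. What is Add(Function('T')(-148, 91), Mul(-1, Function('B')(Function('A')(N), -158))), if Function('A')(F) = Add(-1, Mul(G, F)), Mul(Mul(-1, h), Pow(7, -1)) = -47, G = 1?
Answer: Rational(42646, 113) ≈ 377.40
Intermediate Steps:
h = 329 (h = Mul(-7, -47) = 329)
Function('A')(F) = Add(-1, F) (Function('A')(F) = Add(-1, Mul(1, F)) = Add(-1, F))
Function('B')(O, v) = Mul(Rational(1, 113), v) (Function('B')(O, v) = Mul(v, Rational(1, 113)) = Mul(Rational(1, 113), v))
Function('T')(u, S) = 376 (Function('T')(u, S) = Add(329, Mul(-1, -47)) = Add(329, 47) = 376)
Add(Function('T')(-148, 91), Mul(-1, Function('B')(Function('A')(N), -158))) = Add(376, Mul(-1, Mul(Rational(1, 113), -158))) = Add(376, Mul(-1, Rational(-158, 113))) = Add(376, Rational(158, 113)) = Rational(42646, 113)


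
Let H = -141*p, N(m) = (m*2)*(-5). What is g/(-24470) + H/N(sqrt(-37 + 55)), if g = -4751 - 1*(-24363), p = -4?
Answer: -9806/12235 - 47*sqrt(2)/5 ≈ -14.095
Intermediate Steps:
g = 19612 (g = -4751 + 24363 = 19612)
N(m) = -10*m (N(m) = (2*m)*(-5) = -10*m)
H = 564 (H = -141*(-4) = 564)
g/(-24470) + H/N(sqrt(-37 + 55)) = 19612/(-24470) + 564/((-10*sqrt(-37 + 55))) = 19612*(-1/24470) + 564/((-30*sqrt(2))) = -9806/12235 + 564/((-30*sqrt(2))) = -9806/12235 + 564*(-sqrt(2)/60) = -9806/12235 - 47*sqrt(2)/5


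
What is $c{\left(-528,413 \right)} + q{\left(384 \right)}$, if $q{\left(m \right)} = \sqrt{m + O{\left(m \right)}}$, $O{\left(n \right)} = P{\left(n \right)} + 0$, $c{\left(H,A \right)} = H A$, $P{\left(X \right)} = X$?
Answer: $-218064 + 16 \sqrt{3} \approx -2.1804 \cdot 10^{5}$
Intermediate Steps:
$c{\left(H,A \right)} = A H$
$O{\left(n \right)} = n$ ($O{\left(n \right)} = n + 0 = n$)
$q{\left(m \right)} = \sqrt{2} \sqrt{m}$ ($q{\left(m \right)} = \sqrt{m + m} = \sqrt{2 m} = \sqrt{2} \sqrt{m}$)
$c{\left(-528,413 \right)} + q{\left(384 \right)} = 413 \left(-528\right) + \sqrt{2} \sqrt{384} = -218064 + \sqrt{2} \cdot 8 \sqrt{6} = -218064 + 16 \sqrt{3}$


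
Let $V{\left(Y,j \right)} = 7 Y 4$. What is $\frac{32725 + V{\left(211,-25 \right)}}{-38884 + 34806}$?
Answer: $- \frac{38633}{4078} \approx -9.4735$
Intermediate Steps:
$V{\left(Y,j \right)} = 28 Y$
$\frac{32725 + V{\left(211,-25 \right)}}{-38884 + 34806} = \frac{32725 + 28 \cdot 211}{-38884 + 34806} = \frac{32725 + 5908}{-4078} = 38633 \left(- \frac{1}{4078}\right) = - \frac{38633}{4078}$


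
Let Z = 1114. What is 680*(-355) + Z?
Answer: -240286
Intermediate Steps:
680*(-355) + Z = 680*(-355) + 1114 = -241400 + 1114 = -240286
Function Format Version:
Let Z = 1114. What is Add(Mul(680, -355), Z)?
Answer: -240286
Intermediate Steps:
Add(Mul(680, -355), Z) = Add(Mul(680, -355), 1114) = Add(-241400, 1114) = -240286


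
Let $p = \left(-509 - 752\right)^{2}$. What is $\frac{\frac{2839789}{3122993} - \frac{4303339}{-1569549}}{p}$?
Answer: $\frac{17896485558788}{7794281063404988997} \approx 2.2961 \cdot 10^{-6}$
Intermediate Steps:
$p = 1590121$ ($p = \left(-1261\right)^{2} = 1590121$)
$\frac{\frac{2839789}{3122993} - \frac{4303339}{-1569549}}{p} = \frac{\frac{2839789}{3122993} - \frac{4303339}{-1569549}}{1590121} = \left(2839789 \cdot \frac{1}{3122993} - - \frac{4303339}{1569549}\right) \frac{1}{1590121} = \left(\frac{2839789}{3122993} + \frac{4303339}{1569549}\right) \frac{1}{1590121} = \frac{17896485558788}{4901690540157} \cdot \frac{1}{1590121} = \frac{17896485558788}{7794281063404988997}$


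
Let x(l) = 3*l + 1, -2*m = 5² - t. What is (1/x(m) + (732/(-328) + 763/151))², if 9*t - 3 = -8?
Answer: 3754584405625/480792465664 ≈ 7.8092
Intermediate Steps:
t = -5/9 (t = ⅓ + (⅑)*(-8) = ⅓ - 8/9 = -5/9 ≈ -0.55556)
m = -115/9 (m = -(5² - 1*(-5/9))/2 = -(25 + 5/9)/2 = -½*230/9 = -115/9 ≈ -12.778)
x(l) = 1 + 3*l
(1/x(m) + (732/(-328) + 763/151))² = (1/(1 + 3*(-115/9)) + (732/(-328) + 763/151))² = (1/(1 - 115/3) + (732*(-1/328) + 763*(1/151)))² = (1/(-112/3) + (-183/82 + 763/151))² = (-3/112 + 34933/12382)² = (1937675/693392)² = 3754584405625/480792465664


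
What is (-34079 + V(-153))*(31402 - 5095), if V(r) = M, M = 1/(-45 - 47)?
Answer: -82479521583/92 ≈ -8.9652e+8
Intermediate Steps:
M = -1/92 (M = 1/(-92) = -1/92 ≈ -0.010870)
V(r) = -1/92
(-34079 + V(-153))*(31402 - 5095) = (-34079 - 1/92)*(31402 - 5095) = -3135269/92*26307 = -82479521583/92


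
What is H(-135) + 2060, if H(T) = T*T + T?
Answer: 20150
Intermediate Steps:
H(T) = T + T² (H(T) = T² + T = T + T²)
H(-135) + 2060 = -135*(1 - 135) + 2060 = -135*(-134) + 2060 = 18090 + 2060 = 20150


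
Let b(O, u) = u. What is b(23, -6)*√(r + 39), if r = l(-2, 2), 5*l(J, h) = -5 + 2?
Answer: -48*√15/5 ≈ -37.181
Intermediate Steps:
l(J, h) = -⅗ (l(J, h) = (-5 + 2)/5 = (⅕)*(-3) = -⅗)
r = -⅗ ≈ -0.60000
b(23, -6)*√(r + 39) = -6*√(-⅗ + 39) = -48*√15/5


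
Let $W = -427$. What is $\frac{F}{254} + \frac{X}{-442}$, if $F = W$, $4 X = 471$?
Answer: $- \frac{437285}{224536} \approx -1.9475$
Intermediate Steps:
$X = \frac{471}{4}$ ($X = \frac{1}{4} \cdot 471 = \frac{471}{4} \approx 117.75$)
$F = -427$
$\frac{F}{254} + \frac{X}{-442} = - \frac{427}{254} + \frac{471}{4 \left(-442\right)} = \left(-427\right) \frac{1}{254} + \frac{471}{4} \left(- \frac{1}{442}\right) = - \frac{427}{254} - \frac{471}{1768} = - \frac{437285}{224536}$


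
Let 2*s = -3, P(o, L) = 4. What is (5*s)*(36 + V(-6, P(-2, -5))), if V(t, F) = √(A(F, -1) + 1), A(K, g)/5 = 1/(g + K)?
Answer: -270 - 5*√6 ≈ -282.25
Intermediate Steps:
A(K, g) = 5/(K + g) (A(K, g) = 5/(g + K) = 5/(K + g))
s = -3/2 (s = (½)*(-3) = -3/2 ≈ -1.5000)
V(t, F) = √(1 + 5/(-1 + F)) (V(t, F) = √(5/(F - 1) + 1) = √(5/(-1 + F) + 1) = √(1 + 5/(-1 + F)))
(5*s)*(36 + V(-6, P(-2, -5))) = (5*(-3/2))*(36 + √((4 + 4)/(-1 + 4))) = -15*(36 + √(8/3))/2 = -15*(36 + 2*√6/3)/2 = -270 - 5*√6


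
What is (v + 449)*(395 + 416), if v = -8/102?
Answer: 18567845/51 ≈ 3.6408e+5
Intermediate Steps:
v = -4/51 (v = -8*1/102 = -4/51 ≈ -0.078431)
(v + 449)*(395 + 416) = (-4/51 + 449)*(395 + 416) = (22895/51)*811 = 18567845/51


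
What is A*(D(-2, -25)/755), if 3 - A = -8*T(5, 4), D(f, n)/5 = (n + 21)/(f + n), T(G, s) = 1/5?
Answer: 92/20385 ≈ 0.0045131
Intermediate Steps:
T(G, s) = 1/5
D(f, n) = 5*(21 + n)/(f + n) (D(f, n) = 5*((n + 21)/(f + n)) = 5*((21 + n)/(f + n)) = 5*(21 + n)/(f + n))
A = 23/5 (A = 3 - (-8)/5 = 3 - 1*(-8/5) = 3 + 8/5 = 23/5 ≈ 4.6000)
A*(D(-2, -25)/755) = 23*((5*(21 - 25)/(-2 - 25))/755)/5 = 23*((5*(-4)/(-27))*(1/755))/5 = 23*((5*(-1/27)*(-4))*(1/755))/5 = 23*((20/27)*(1/755))/5 = (23/5)*(4/4077) = 92/20385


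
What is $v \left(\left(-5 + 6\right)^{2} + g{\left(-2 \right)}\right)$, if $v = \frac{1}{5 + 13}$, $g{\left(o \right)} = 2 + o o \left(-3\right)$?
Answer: $- \frac{1}{2} \approx -0.5$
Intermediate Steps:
$g{\left(o \right)} = 2 - 3 o^{2}$ ($g{\left(o \right)} = 2 + o^{2} \left(-3\right) = 2 - 3 o^{2}$)
$v = \frac{1}{18} \approx 0.055556$
$v \left(\left(-5 + 6\right)^{2} + g{\left(-2 \right)}\right) = \frac{\left(-5 + 6\right)^{2} + \left(2 - 3 \left(-2\right)^{2}\right)}{18} = \frac{1^{2} + \left(2 - 12\right)}{18} = \frac{1 + \left(2 - 12\right)}{18} = \frac{1 - 10}{18} = \frac{1}{18} \left(-9\right) = - \frac{1}{2}$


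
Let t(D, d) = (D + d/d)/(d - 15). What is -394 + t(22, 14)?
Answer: -417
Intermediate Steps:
t(D, d) = (1 + D)/(-15 + d) (t(D, d) = (D + 1)/(-15 + d) = (1 + D)/(-15 + d))
-394 + t(22, 14) = -394 + (1 + 22)/(-15 + 14) = -394 + 23/(-1) = -394 - 1*23 = -394 - 23 = -417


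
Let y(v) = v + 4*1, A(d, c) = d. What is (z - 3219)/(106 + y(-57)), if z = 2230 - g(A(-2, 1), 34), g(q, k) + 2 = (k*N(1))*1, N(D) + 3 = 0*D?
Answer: -885/53 ≈ -16.698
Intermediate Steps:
N(D) = -3 (N(D) = -3 + 0*D = -3 + 0 = -3)
g(q, k) = -2 - 3*k (g(q, k) = -2 + (k*(-3))*1 = -2 - 3*k*1 = -2 - 3*k)
z = 2334 (z = 2230 - (-2 - 3*34) = 2230 - (-2 - 102) = 2230 - 1*(-104) = 2230 + 104 = 2334)
y(v) = 4 + v (y(v) = v + 4 = 4 + v)
(z - 3219)/(106 + y(-57)) = (2334 - 3219)/(106 + (4 - 57)) = -885/(106 - 53) = -885/53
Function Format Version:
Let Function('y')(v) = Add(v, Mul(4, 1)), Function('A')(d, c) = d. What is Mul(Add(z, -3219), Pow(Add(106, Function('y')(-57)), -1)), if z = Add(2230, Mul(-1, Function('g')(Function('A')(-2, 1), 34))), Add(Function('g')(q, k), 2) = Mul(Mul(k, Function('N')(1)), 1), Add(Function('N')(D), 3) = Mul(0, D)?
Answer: Rational(-885, 53) ≈ -16.698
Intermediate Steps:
Function('N')(D) = -3 (Function('N')(D) = Add(-3, Mul(0, D)) = Add(-3, 0) = -3)
Function('g')(q, k) = Add(-2, Mul(-3, k)) (Function('g')(q, k) = Add(-2, Mul(Mul(k, -3), 1)) = Add(-2, Mul(Mul(-3, k), 1)) = Add(-2, Mul(-3, k)))
z = 2334 (z = Add(2230, Mul(-1, Add(-2, Mul(-3, 34)))) = Add(2230, Mul(-1, Add(-2, -102))) = Add(2230, Mul(-1, -104)) = Add(2230, 104) = 2334)
Function('y')(v) = Add(4, v) (Function('y')(v) = Add(v, 4) = Add(4, v))
Mul(Add(z, -3219), Pow(Add(106, Function('y')(-57)), -1)) = Mul(Add(2334, -3219), Pow(Add(106, Add(4, -57)), -1)) = Mul(-885, Pow(Add(106, -53), -1)) = Mul(-885, Pow(53, -1)) = Mul(-885, Rational(1, 53)) = Rational(-885, 53)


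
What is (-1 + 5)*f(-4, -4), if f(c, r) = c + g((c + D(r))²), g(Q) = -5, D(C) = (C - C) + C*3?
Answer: -36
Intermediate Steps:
D(C) = 3*C (D(C) = 0 + 3*C = 3*C)
f(c, r) = -5 + c (f(c, r) = c - 5 = -5 + c)
(-1 + 5)*f(-4, -4) = (-1 + 5)*(-5 - 4) = 4*(-9) = -36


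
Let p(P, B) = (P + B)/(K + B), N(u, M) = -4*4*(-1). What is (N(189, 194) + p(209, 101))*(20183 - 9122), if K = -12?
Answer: 19179774/89 ≈ 2.1550e+5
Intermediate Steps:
N(u, M) = 16 (N(u, M) = -16*(-1) = 16)
p(P, B) = (B + P)/(-12 + B) (p(P, B) = (P + B)/(-12 + B) = (B + P)/(-12 + B))
(N(189, 194) + p(209, 101))*(20183 - 9122) = (16 + (101 + 209)/(-12 + 101))*(20183 - 9122) = (16 + 310/89)*11061 = (1734/89)*11061 = 19179774/89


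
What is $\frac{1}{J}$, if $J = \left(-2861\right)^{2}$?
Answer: $\frac{1}{8185321} \approx 1.2217 \cdot 10^{-7}$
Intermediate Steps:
$J = 8185321$
$\frac{1}{J} = \frac{1}{8185321}$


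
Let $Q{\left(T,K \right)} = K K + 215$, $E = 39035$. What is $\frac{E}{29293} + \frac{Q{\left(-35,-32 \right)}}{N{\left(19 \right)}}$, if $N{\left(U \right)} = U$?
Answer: $\frac{37035692}{556567} \approx 66.543$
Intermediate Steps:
$Q{\left(T,K \right)} = 215 + K^{2}$ ($Q{\left(T,K \right)} = K^{2} + 215 = 215 + K^{2}$)
$\frac{E}{29293} + \frac{Q{\left(-35,-32 \right)}}{N{\left(19 \right)}} = \frac{39035}{29293} + \frac{215 + \left(-32\right)^{2}}{19} = 39035 \cdot \frac{1}{29293} + \left(215 + 1024\right) \frac{1}{19} = \frac{39035}{29293} + 1239 \cdot \frac{1}{19} = \frac{39035}{29293} + \frac{1239}{19} = \frac{37035692}{556567}$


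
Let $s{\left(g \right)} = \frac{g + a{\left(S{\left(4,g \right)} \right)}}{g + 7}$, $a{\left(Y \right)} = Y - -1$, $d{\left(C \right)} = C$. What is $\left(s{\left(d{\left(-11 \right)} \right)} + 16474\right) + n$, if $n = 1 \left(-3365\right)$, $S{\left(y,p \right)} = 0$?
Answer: $\frac{26223}{2} \approx 13112.0$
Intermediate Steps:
$a{\left(Y \right)} = 1 + Y$ ($a{\left(Y \right)} = Y + 1 = 1 + Y$)
$n = -3365$
$s{\left(g \right)} = \frac{1 + g}{7 + g}$ ($s{\left(g \right)} = \frac{g + \left(1 + 0\right)}{g + 7} = \frac{g + 1}{7 + g} = \frac{1 + g}{7 + g}$)
$\left(s{\left(d{\left(-11 \right)} \right)} + 16474\right) + n = \left(\frac{1 - 11}{7 - 11} + 16474\right) - 3365 = \left(\frac{1}{-4} \left(-10\right) + 16474\right) - 3365 = \left(\left(- \frac{1}{4}\right) \left(-10\right) + 16474\right) - 3365 = \left(\frac{5}{2} + 16474\right) - 3365 = \frac{32953}{2} - 3365 = \frac{26223}{2}$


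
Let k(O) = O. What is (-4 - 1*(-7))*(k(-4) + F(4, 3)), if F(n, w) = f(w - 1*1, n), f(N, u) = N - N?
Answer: -12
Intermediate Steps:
f(N, u) = 0
F(n, w) = 0
(-4 - 1*(-7))*(k(-4) + F(4, 3)) = (-4 - 1*(-7))*(-4 + 0) = (-4 + 7)*(-4) = 3*(-4) = -12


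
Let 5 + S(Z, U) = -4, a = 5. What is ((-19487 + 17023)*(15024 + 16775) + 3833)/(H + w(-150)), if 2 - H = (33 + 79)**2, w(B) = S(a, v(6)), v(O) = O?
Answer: 78348903/12551 ≈ 6242.4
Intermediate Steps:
S(Z, U) = -9 (S(Z, U) = -5 - 4 = -9)
w(B) = -9
H = -12542 (H = 2 - (33 + 79)**2 = 2 - 1*112**2 = 2 - 1*12544 = 2 - 12544 = -12542)
((-19487 + 17023)*(15024 + 16775) + 3833)/(H + w(-150)) = ((-19487 + 17023)*(15024 + 16775) + 3833)/(-12542 - 9) = (-2464*31799 + 3833)/(-12551) = (-78352736 + 3833)*(-1/12551) = -78348903*(-1/12551) = 78348903/12551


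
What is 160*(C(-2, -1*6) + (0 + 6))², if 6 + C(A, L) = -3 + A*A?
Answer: 160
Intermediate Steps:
C(A, L) = -9 + A² (C(A, L) = -6 + (-3 + A*A) = -6 + (-3 + A²) = -9 + A²)
160*(C(-2, -1*6) + (0 + 6))² = 160*((-9 + (-2)²) + (0 + 6))² = 160*((-9 + 4) + 6)² = 160*(-5 + 6)² = 160*1² = 160*1 = 160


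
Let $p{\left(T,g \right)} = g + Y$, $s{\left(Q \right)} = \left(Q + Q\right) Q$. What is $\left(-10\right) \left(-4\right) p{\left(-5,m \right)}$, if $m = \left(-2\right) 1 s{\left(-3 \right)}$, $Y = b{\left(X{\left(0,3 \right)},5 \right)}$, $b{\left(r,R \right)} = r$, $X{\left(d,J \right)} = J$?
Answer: $-1320$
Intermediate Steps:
$s{\left(Q \right)} = 2 Q^{2}$ ($s{\left(Q \right)} = 2 Q Q = 2 Q^{2}$)
$Y = 3$
$m = -36$ ($m = \left(-2\right) 1 \cdot 2 \left(-3\right)^{2} = - 2 \cdot 2 \cdot 9 = \left(-2\right) 18 = -36$)
$p{\left(T,g \right)} = 3 + g$ ($p{\left(T,g \right)} = g + 3 = 3 + g$)
$\left(-10\right) \left(-4\right) p{\left(-5,m \right)} = \left(-10\right) \left(-4\right) \left(3 - 36\right) = 40 \left(-33\right) = -1320$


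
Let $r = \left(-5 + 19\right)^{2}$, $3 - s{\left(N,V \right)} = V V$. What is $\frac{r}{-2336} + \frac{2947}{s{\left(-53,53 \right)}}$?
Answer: $- \frac{929271}{819352} \approx -1.1342$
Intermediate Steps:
$s{\left(N,V \right)} = 3 - V^{2}$ ($s{\left(N,V \right)} = 3 - V V = 3 - V^{2}$)
$r = 196$ ($r = 14^{2} = 196$)
$\frac{r}{-2336} + \frac{2947}{s{\left(-53,53 \right)}} = \frac{196}{-2336} + \frac{2947}{3 - 53^{2}} = 196 \left(- \frac{1}{2336}\right) + \frac{2947}{3 - 2809} = - \frac{49}{584} + \frac{2947}{3 - 2809} = - \frac{49}{584} + \frac{2947}{-2806} = - \frac{49}{584} + 2947 \left(- \frac{1}{2806}\right) = - \frac{49}{584} - \frac{2947}{2806} = - \frac{929271}{819352}$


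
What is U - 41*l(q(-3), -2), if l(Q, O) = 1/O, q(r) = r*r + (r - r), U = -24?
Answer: -7/2 ≈ -3.5000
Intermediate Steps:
q(r) = r**2 (q(r) = r**2 + 0 = r**2)
U - 41*l(q(-3), -2) = -24 - 41/(-2) = -24 - 41*(-1/2) = -24 + 41/2 = -7/2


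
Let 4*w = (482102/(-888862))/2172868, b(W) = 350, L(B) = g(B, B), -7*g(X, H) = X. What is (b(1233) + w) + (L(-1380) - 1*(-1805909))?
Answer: 48845340558902292019/27039317147024 ≈ 1.8065e+6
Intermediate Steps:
g(X, H) = -X/7
L(B) = -B/7
w = -241051/3862759592432 (w = ((482102/(-888862))/2172868)/4 = ((482102*(-1/888862))*(1/2172868))/4 = (-241051/444431*1/2172868)/4 = (¼)*(-241051/965689898108) = -241051/3862759592432 ≈ -6.2404e-8)
(b(1233) + w) + (L(-1380) - 1*(-1805909)) = (350 - 241051/3862759592432) + (-⅐*(-1380) - 1*(-1805909)) = 1351965857110149/3862759592432 + (1380/7 + 1805909) = 1351965857110149/3862759592432 + 12642743/7 = 48845340558902292019/27039317147024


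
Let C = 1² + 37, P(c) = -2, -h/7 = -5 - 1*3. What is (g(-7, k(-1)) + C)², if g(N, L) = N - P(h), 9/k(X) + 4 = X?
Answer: 1089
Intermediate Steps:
h = 56 (h = -7*(-5 - 1*3) = -7*(-5 - 3) = -7*(-8) = 56)
k(X) = 9/(-4 + X)
C = 38 (C = 1 + 37 = 38)
g(N, L) = 2 + N (g(N, L) = N - 1*(-2) = N + 2 = 2 + N)
(g(-7, k(-1)) + C)² = ((2 - 7) + 38)² = (-5 + 38)² = 33² = 1089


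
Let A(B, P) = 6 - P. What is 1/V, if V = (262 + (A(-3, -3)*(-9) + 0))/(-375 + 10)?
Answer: -365/181 ≈ -2.0166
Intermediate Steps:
V = -181/365 (V = (262 + ((6 - 1*(-3))*(-9) + 0))/(-375 + 10) = (262 + ((6 + 3)*(-9) + 0))/(-365) = (262 + (9*(-9) + 0))*(-1/365) = (262 + (-81 + 0))*(-1/365) = (262 - 81)*(-1/365) = 181*(-1/365) = -181/365 ≈ -0.49589)
1/V = 1/(-181/365) = -365/181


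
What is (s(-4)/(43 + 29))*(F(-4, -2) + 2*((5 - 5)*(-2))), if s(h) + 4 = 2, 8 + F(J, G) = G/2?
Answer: 1/4 ≈ 0.25000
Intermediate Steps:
F(J, G) = -8 + G/2
s(h) = -2 (s(h) = -4 + 2 = -2)
(s(-4)/(43 + 29))*(F(-4, -2) + 2*((5 - 5)*(-2))) = (-2/(43 + 29))*((-8 + (1/2)*(-2)) + 2*((5 - 5)*(-2))) = (-2/72)*((-8 - 1) + 2*(0*(-2))) = ((1/72)*(-2))*(-9 + 2*0) = -(-9 + 0)/36 = -1/36*(-9) = 1/4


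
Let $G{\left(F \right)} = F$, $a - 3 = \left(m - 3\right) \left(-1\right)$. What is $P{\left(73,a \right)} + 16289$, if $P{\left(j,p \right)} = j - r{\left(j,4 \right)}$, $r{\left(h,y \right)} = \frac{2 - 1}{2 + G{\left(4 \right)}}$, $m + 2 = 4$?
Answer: $\frac{98171}{6} \approx 16362.0$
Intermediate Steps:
$m = 2$ ($m = -2 + 4 = 2$)
$a = 4$ ($a = 3 + \left(2 - 3\right) \left(-1\right) = 3 - -1 = 3 + 1 = 4$)
$r{\left(h,y \right)} = \frac{1}{6}$ ($r{\left(h,y \right)} = \frac{2 - 1}{2 + 4} = 1 \cdot \frac{1}{6} = \frac{1}{6}$)
$P{\left(j,p \right)} = - \frac{1}{6} + j$ ($P{\left(j,p \right)} = j - \frac{1}{6} = - \frac{1}{6} + j$)
$P{\left(73,a \right)} + 16289 = \left(- \frac{1}{6} + 73\right) + 16289 = \frac{437}{6} + 16289 = \frac{98171}{6}$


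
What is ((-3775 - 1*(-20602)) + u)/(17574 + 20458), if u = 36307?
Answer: 26567/19016 ≈ 1.3971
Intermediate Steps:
((-3775 - 1*(-20602)) + u)/(17574 + 20458) = ((-3775 - 1*(-20602)) + 36307)/(17574 + 20458) = ((-3775 + 20602) + 36307)/38032 = (16827 + 36307)*(1/38032) = 53134*(1/38032) = 26567/19016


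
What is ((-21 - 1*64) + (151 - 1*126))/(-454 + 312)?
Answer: 30/71 ≈ 0.42254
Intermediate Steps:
((-21 - 1*64) + (151 - 1*126))/(-454 + 312) = ((-21 - 64) + (151 - 126))/(-142) = (-85 + 25)*(-1/142) = -60*(-1/142) = 30/71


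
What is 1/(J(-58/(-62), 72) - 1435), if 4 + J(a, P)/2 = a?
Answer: -31/44675 ≈ -0.00069390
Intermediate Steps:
J(a, P) = -8 + 2*a
1/(J(-58/(-62), 72) - 1435) = 1/((-8 + 2*(-58/(-62))) - 1435) = 1/((-8 + 2*(-58*(-1/62))) - 1435) = 1/((-8 + 2*(29/31)) - 1435) = 1/((-8 + 58/31) - 1435) = 1/(-190/31 - 1435) = 1/(-44675/31) = -31/44675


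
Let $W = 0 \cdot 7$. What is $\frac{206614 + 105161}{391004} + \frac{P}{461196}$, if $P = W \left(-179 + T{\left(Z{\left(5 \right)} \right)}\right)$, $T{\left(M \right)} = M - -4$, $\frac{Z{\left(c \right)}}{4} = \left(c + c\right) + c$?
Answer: $\frac{311775}{391004} \approx 0.79737$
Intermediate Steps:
$Z{\left(c \right)} = 12 c$ ($Z{\left(c \right)} = 4 \left(\left(c + c\right) + c\right) = 4 \left(2 c + c\right) = 4 \cdot 3 c = 12 c$)
$W = 0$
$T{\left(M \right)} = 4 + M$ ($T{\left(M \right)} = M + 4 = 4 + M$)
$P = 0$ ($P = 0 \left(-179 + \left(4 + 12 \cdot 5\right)\right) = 0 \left(-179 + \left(4 + 60\right)\right) = 0 \left(-179 + 64\right) = 0 \left(-115\right) = 0$)
$\frac{206614 + 105161}{391004} + \frac{P}{461196} = \frac{206614 + 105161}{391004} + \frac{0}{461196} = 311775 \cdot \frac{1}{391004} + 0 \cdot \frac{1}{461196} = \frac{311775}{391004} + 0 = \frac{311775}{391004}$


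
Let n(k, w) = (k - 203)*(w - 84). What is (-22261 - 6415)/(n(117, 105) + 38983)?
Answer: -28676/37177 ≈ -0.77134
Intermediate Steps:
n(k, w) = (-203 + k)*(-84 + w)
(-22261 - 6415)/(n(117, 105) + 38983) = (-22261 - 6415)/((17052 - 203*105 - 84*117 + 117*105) + 38983) = -28676/((17052 - 21315 - 9828 + 12285) + 38983) = -28676/(-1806 + 38983) = -28676/37177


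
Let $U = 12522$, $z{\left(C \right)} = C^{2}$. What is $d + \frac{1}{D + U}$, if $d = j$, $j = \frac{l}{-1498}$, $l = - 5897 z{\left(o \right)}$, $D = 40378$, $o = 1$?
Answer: $\frac{155976399}{39622100} \approx 3.9366$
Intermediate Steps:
$l = -5897$ ($l = - 5897 \cdot 1^{2} = \left(-5897\right) 1 = -5897$)
$j = \frac{5897}{1498}$ ($j = - \frac{5897}{-1498} = \left(-5897\right) \left(- \frac{1}{1498}\right) = \frac{5897}{1498} \approx 3.9366$)
$d = \frac{5897}{1498} \approx 3.9366$
$d + \frac{1}{D + U} = \frac{5897}{1498} + \frac{1}{40378 + 12522} = \frac{5897}{1498} + \frac{1}{52900} = \frac{155976399}{39622100}$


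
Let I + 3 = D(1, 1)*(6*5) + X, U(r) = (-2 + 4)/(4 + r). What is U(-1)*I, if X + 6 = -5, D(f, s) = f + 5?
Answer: 332/3 ≈ 110.67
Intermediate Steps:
D(f, s) = 5 + f
X = -11 (X = -6 - 5 = -11)
U(r) = 2/(4 + r)
I = 166 (I = -3 + ((5 + 1)*(6*5) - 11) = -3 + (6*30 - 11) = -3 + (180 - 11) = -3 + 169 = 166)
U(-1)*I = (2/(4 - 1))*166 = (2/3)*166 = 332/3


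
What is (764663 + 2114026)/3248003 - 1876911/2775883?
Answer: 15658605774/74513027369 ≈ 0.21015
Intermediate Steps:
(764663 + 2114026)/3248003 - 1876911/2775883 = 2878689*(1/3248003) - 1876911*1/2775883 = 261699/295273 - 1876911/2775883 = 15658605774/74513027369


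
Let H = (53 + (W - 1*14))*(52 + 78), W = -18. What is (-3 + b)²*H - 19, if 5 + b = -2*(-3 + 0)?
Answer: 10901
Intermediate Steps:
b = 1 (b = -5 - 2*(-3 + 0) = -5 - 2*(-3) = -5 + 6 = 1)
H = 2730 (H = (53 + (-18 - 1*14))*(52 + 78) = (53 + (-18 - 14))*130 = (53 - 32)*130 = 21*130 = 2730)
(-3 + b)²*H - 19 = (-3 + 1)²*2730 - 19 = (-2)²*2730 - 19 = 4*2730 - 19 = 10920 - 19 = 10901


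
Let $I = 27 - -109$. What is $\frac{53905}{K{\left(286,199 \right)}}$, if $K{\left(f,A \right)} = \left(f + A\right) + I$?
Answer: $\frac{53905}{621} \approx 86.804$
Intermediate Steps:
$I = 136$ ($I = 27 + 109 = 136$)
$K{\left(f,A \right)} = 136 + A + f$ ($K{\left(f,A \right)} = \left(f + A\right) + 136 = \left(A + f\right) + 136 = 136 + A + f$)
$\frac{53905}{K{\left(286,199 \right)}} = \frac{53905}{136 + 199 + 286} = \frac{53905}{621}$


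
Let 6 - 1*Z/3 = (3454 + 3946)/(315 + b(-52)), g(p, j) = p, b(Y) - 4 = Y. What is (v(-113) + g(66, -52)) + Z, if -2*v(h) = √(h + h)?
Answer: 76/89 - I*√226/2 ≈ 0.85393 - 7.5166*I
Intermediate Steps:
b(Y) = 4 + Y
v(h) = -√2*√h/2 (v(h) = -√(h + h)/2 = -√2*√h/2)
Z = -5798/89 (Z = 18 - 3*(3454 + 3946)/(315 + (4 - 52)) = 18 - 22200/(315 - 48) = 18 - 22200/267 = 18 - 3*7400/267 = 18 - 7400/89 = -5798/89 ≈ -65.146)
(v(-113) + g(66, -52)) + Z = (-√2*√(-113)/2 + 66) - 5798/89 = (-√2*I*√113/2 + 66) - 5798/89 = (-I*√226/2 + 66) - 5798/89 = (66 - I*√226/2) - 5798/89 = 76/89 - I*√226/2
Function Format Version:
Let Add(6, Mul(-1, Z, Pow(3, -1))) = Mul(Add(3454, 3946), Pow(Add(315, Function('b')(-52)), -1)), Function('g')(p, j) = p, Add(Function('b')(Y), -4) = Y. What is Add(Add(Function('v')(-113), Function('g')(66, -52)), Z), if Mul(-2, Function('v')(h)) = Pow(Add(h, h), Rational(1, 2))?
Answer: Add(Rational(76, 89), Mul(Rational(-1, 2), I, Pow(226, Rational(1, 2)))) ≈ Add(0.85393, Mul(-7.5166, I))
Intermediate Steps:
Function('b')(Y) = Add(4, Y)
Function('v')(h) = Mul(Rational(-1, 2), Pow(2, Rational(1, 2)), Pow(h, Rational(1, 2))) (Function('v')(h) = Mul(Rational(-1, 2), Pow(Add(h, h), Rational(1, 2))) = Mul(Rational(-1, 2), Pow(Mul(2, h), Rational(1, 2))) = Mul(Rational(-1, 2), Mul(Pow(2, Rational(1, 2)), Pow(h, Rational(1, 2)))) = Mul(Rational(-1, 2), Pow(2, Rational(1, 2)), Pow(h, Rational(1, 2))))
Z = Rational(-5798, 89) (Z = Add(18, Mul(-3, Mul(Add(3454, 3946), Pow(Add(315, Add(4, -52)), -1)))) = Add(18, Mul(-3, Mul(7400, Pow(Add(315, -48), -1)))) = Add(18, Mul(-3, Mul(7400, Pow(267, -1)))) = Add(18, Mul(-3, Mul(7400, Rational(1, 267)))) = Add(18, Mul(-3, Rational(7400, 267))) = Add(18, Rational(-7400, 89)) = Rational(-5798, 89) ≈ -65.146)
Add(Add(Function('v')(-113), Function('g')(66, -52)), Z) = Add(Add(Mul(Rational(-1, 2), Pow(2, Rational(1, 2)), Pow(-113, Rational(1, 2))), 66), Rational(-5798, 89)) = Add(Add(Mul(Rational(-1, 2), Pow(2, Rational(1, 2)), Mul(I, Pow(113, Rational(1, 2)))), 66), Rational(-5798, 89)) = Add(Add(Mul(Rational(-1, 2), I, Pow(226, Rational(1, 2))), 66), Rational(-5798, 89)) = Add(Add(66, Mul(Rational(-1, 2), I, Pow(226, Rational(1, 2)))), Rational(-5798, 89)) = Add(Rational(76, 89), Mul(Rational(-1, 2), I, Pow(226, Rational(1, 2))))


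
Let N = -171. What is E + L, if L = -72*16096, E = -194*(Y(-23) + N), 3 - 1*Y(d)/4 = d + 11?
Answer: -1137378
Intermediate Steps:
Y(d) = -32 - 4*d (Y(d) = 12 - 4*(d + 11) = 12 - 4*(11 + d) = 12 + (-44 - 4*d) = -32 - 4*d)
E = 21534 (E = -194*((-32 - 4*(-23)) - 171) = -194*((-32 + 92) - 171) = -194*(60 - 171) = -194*(-111) = 21534)
L = -1158912
E + L = 21534 - 1158912 = -1137378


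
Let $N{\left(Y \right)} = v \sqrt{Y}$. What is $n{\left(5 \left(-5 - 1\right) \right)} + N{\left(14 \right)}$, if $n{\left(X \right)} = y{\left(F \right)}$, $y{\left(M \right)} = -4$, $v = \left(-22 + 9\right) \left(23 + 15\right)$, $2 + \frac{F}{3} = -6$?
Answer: $-4 - 494 \sqrt{14} \approx -1852.4$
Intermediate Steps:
$F = -24$ ($F = -6 + 3 \left(-6\right) = -6 - 18 = -24$)
$v = -494$ ($v = \left(-13\right) 38 = -494$)
$n{\left(X \right)} = -4$
$N{\left(Y \right)} = - 494 \sqrt{Y}$
$n{\left(5 \left(-5 - 1\right) \right)} + N{\left(14 \right)} = -4 - 494 \sqrt{14}$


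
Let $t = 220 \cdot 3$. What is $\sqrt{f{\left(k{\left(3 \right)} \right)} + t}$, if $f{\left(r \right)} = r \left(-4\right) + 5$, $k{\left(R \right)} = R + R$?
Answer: $\sqrt{641} \approx 25.318$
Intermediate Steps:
$k{\left(R \right)} = 2 R$
$t = 660$
$f{\left(r \right)} = 5 - 4 r$ ($f{\left(r \right)} = - 4 r + 5 = 5 - 4 r$)
$\sqrt{f{\left(k{\left(3 \right)} \right)} + t} = \sqrt{\left(5 - 4 \cdot 2 \cdot 3\right) + 660} = \sqrt{\left(5 - 24\right) + 660} = \sqrt{-19 + 660} = \sqrt{641}$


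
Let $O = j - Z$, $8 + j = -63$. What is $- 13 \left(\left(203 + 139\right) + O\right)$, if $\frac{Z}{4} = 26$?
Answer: $-2171$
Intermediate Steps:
$Z = 104$ ($Z = 4 \cdot 26 = 104$)
$j = -71$ ($j = -8 - 63 = -71$)
$O = -175$ ($O = -71 - 104 = -175$)
$- 13 \left(\left(203 + 139\right) + O\right) = - 13 \left(\left(203 + 139\right) - 175\right) = - 13 \left(342 - 175\right) = \left(-13\right) 167 = -2171$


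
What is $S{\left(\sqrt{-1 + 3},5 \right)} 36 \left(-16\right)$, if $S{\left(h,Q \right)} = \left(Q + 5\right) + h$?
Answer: $-5760 - 576 \sqrt{2} \approx -6574.6$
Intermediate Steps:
$S{\left(h,Q \right)} = 5 + Q + h$ ($S{\left(h,Q \right)} = \left(5 + Q\right) + h = 5 + Q + h$)
$S{\left(\sqrt{-1 + 3},5 \right)} 36 \left(-16\right) = \left(5 + 5 + \sqrt{-1 + 3}\right) 36 \left(-16\right) = \left(5 + 5 + \sqrt{2}\right) 36 \left(-16\right) = \left(10 + \sqrt{2}\right) 36 \left(-16\right) = \left(360 + 36 \sqrt{2}\right) \left(-16\right) = -5760 - 576 \sqrt{2}$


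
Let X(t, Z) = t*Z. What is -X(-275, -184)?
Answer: -50600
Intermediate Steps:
X(t, Z) = Z*t
-X(-275, -184) = -(-184)*(-275) = -1*50600 = -50600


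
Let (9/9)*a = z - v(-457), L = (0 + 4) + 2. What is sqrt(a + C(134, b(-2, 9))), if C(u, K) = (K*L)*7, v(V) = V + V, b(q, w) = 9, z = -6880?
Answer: 2*I*sqrt(1397) ≈ 74.753*I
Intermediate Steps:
L = 6 (L = 4 + 2 = 6)
v(V) = 2*V
C(u, K) = 42*K (C(u, K) = (K*6)*7 = (6*K)*7 = 42*K)
a = -5966 (a = -6880 - 2*(-457) = -6880 - 1*(-914) = -6880 + 914 = -5966)
sqrt(a + C(134, b(-2, 9))) = sqrt(-5966 + 42*9) = sqrt(-5966 + 378) = sqrt(-5588) = 2*I*sqrt(1397)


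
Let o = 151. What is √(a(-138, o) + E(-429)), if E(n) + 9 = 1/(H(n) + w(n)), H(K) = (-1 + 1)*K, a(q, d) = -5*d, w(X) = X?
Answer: I*√140607753/429 ≈ 27.641*I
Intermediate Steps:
H(K) = 0 (H(K) = 0*K = 0)
E(n) = -9 + 1/n (E(n) = -9 + 1/(0 + n) = -9 + 1/n)
√(a(-138, o) + E(-429)) = √(-5*151 + (-9 + 1/(-429))) = √(-755 + (-9 - 1/429)) = √(-755 - 3862/429) = √(-327757/429) = I*√140607753/429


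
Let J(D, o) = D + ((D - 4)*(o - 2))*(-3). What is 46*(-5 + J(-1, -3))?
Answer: -3726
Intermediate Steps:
J(D, o) = D - 3*(-4 + D)*(-2 + o) (J(D, o) = D + ((-4 + D)*(-2 + o))*(-3) = D - 3*(-4 + D)*(-2 + o))
46*(-5 + J(-1, -3)) = 46*(-5 + (-24 + 7*(-1) + 12*(-3) - 3*(-1)*(-3))) = 46*(-5 + (-24 - 7 - 36 - 9)) = 46*(-5 - 76) = 46*(-81) = -3726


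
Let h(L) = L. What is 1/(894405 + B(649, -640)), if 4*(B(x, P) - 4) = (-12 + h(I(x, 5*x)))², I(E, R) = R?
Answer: 4/14029925 ≈ 2.8510e-7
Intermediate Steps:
B(x, P) = 4 + (-12 + 5*x)²/4
1/(894405 + B(649, -640)) = 1/(894405 + (4 + (-12 + 5*649)²/4)) = 1/(894405 + (4 + (-12 + 3245)²/4)) = 1/(894405 + (4 + (¼)*3233²)) = 1/(894405 + (4 + (¼)*10452289)) = 1/(894405 + (4 + 10452289/4)) = 1/(894405 + 10452305/4) = 1/(14029925/4) = 4/14029925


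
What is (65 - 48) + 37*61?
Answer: 2274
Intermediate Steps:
(65 - 48) + 37*61 = 17 + 2257 = 2274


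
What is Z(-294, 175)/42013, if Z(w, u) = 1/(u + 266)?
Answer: 1/18527733 ≈ 5.3973e-8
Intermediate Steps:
Z(w, u) = 1/(266 + u)
Z(-294, 175)/42013 = 1/((266 + 175)*42013) = (1/42013)/441 = (1/441)*(1/42013) = 1/18527733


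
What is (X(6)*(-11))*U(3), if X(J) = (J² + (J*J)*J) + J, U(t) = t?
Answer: -8514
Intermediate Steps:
X(J) = J + J² + J³ (X(J) = (J² + J²*J) + J = (J² + J³) + J = J + J² + J³)
(X(6)*(-11))*U(3) = ((6*(1 + 6 + 6²))*(-11))*3 = ((6*(1 + 6 + 36))*(-11))*3 = ((6*43)*(-11))*3 = (258*(-11))*3 = -2838*3 = -8514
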